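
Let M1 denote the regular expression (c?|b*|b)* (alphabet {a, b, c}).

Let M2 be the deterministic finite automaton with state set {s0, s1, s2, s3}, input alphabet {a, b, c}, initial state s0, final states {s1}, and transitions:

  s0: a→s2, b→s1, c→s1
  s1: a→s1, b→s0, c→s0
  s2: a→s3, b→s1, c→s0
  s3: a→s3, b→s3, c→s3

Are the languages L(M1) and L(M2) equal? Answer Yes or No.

No

The empty string ε is accepted by M1 but rejected by M2.
So L(M1) ≠ L(M2).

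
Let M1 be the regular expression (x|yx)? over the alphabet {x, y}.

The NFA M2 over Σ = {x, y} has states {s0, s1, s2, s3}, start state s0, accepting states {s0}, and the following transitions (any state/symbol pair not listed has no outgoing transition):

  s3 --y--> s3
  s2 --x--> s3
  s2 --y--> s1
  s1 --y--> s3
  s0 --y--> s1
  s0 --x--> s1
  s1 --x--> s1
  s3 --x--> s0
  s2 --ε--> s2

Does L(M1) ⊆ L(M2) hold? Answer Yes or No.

The string x is in L(M1) but not in L(M2).
So L(M1) ⊄ L(M2).

No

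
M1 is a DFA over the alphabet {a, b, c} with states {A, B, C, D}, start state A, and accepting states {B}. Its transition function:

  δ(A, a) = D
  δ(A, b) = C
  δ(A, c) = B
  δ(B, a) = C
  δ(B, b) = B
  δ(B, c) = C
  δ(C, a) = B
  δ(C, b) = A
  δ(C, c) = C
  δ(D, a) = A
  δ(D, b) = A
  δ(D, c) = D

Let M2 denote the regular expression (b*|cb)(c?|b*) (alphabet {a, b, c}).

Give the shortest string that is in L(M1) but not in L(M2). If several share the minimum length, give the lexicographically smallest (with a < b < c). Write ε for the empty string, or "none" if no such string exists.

ba

The string ba is accepted by M1 but not by M2.
No shorter string lies in the difference, and ba is the lexicographically first length-2 string in L(M1) \ L(M2).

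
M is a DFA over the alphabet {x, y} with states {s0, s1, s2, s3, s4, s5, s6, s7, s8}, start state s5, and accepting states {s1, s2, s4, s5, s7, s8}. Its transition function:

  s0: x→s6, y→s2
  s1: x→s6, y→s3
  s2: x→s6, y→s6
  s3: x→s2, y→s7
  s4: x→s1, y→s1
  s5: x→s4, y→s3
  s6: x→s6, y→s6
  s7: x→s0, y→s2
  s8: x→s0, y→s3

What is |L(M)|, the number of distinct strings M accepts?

16

The useful subgraph on states {s0, s1, s2, s3, s4, s5, s7} is acyclic, so L(M) is finite; the longest accepting path visits 7 useful states, giving maximum string length 6.
Counting accepting paths from s5 by length: 1 of length 0, 1 of length 1, 4 of length 2, 1 of length 3, 5 of length 4, 2 of length 5, 2 of length 6. Total 16.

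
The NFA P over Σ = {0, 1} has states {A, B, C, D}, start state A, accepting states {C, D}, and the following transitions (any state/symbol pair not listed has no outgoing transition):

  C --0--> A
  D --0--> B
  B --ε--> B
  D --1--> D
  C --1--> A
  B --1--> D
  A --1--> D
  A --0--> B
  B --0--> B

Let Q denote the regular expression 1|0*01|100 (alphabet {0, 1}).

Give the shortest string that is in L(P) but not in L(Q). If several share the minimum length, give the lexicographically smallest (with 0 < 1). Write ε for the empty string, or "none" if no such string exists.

The string 11 is accepted by P but not by Q.
No shorter string lies in the difference, and 11 is the lexicographically first length-2 string in L(P) \ L(Q).

11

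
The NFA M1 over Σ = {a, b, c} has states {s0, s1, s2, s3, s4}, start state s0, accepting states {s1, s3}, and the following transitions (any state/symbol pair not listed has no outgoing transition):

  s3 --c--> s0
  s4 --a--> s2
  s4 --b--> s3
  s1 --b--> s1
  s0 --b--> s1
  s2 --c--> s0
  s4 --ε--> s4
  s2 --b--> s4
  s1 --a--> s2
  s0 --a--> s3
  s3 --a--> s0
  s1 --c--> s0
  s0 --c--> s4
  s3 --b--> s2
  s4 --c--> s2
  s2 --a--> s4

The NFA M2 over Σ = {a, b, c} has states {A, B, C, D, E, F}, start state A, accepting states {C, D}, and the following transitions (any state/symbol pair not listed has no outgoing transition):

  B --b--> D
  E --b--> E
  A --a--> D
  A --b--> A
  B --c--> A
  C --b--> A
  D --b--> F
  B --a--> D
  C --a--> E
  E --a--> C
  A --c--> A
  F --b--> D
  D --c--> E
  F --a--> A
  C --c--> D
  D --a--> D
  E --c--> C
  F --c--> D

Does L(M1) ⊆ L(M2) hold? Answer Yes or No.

No

The string b is in L(M1) but not in L(M2).
So L(M1) ⊄ L(M2).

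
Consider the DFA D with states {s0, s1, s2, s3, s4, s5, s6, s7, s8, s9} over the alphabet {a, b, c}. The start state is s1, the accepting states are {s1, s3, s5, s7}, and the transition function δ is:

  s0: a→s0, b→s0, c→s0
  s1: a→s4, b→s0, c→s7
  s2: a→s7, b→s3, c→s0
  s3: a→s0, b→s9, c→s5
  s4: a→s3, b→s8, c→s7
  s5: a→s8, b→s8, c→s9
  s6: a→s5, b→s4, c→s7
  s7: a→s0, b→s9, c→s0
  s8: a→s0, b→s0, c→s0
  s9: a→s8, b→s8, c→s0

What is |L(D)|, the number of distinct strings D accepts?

5

The useful subgraph on states {s1, s3, s4, s5, s7} is acyclic, so L(D) is finite; the longest accepting path visits 4 useful states, giving maximum string length 3.
Counting accepting paths from s1 by length: 1 of length 0, 1 of length 1, 2 of length 2, 1 of length 3. Total 5.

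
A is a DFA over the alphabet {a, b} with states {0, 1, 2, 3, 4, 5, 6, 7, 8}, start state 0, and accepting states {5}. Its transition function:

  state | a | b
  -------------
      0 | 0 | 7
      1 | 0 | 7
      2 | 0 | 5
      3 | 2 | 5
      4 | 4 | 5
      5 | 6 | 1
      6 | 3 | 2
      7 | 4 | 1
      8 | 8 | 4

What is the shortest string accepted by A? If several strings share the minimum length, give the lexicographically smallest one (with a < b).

A breadth-first search from 0 reaches an accepting state first via the path 0 → 7 → 4 → 5 on input bab.
No string of length < 3 is accepted (BFS exhausts all shorter strings without reaching an accepting state), and bab is the lexicographically least accepting string of length 3.

bab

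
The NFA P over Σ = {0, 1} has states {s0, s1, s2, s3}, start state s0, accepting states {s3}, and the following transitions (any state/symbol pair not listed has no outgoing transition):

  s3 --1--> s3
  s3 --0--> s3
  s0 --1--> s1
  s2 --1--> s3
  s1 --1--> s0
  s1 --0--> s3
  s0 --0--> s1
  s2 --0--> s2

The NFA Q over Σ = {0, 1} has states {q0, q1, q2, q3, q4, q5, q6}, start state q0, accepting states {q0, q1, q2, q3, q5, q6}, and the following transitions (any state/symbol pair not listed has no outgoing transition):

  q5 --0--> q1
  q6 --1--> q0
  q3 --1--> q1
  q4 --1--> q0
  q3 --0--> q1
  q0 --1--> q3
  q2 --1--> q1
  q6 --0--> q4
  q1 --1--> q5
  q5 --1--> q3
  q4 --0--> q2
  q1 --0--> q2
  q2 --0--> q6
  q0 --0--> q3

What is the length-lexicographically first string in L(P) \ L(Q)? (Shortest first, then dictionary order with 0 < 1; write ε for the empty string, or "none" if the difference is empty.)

The string 00000 is accepted by P but not by Q.
No shorter string lies in the difference, and 00000 is the lexicographically first length-5 string in L(P) \ L(Q).

00000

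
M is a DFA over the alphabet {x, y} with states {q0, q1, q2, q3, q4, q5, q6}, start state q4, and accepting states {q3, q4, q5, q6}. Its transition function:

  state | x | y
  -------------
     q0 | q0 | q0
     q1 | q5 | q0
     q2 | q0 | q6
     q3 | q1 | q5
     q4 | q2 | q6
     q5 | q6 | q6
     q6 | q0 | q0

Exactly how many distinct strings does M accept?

The useful subgraph on states {q2, q4, q6} is acyclic, so L(M) is finite; the longest accepting path visits 3 useful states, giving maximum string length 2.
Counting accepting paths from q4 by length: 1 of length 0, 1 of length 1, 1 of length 2. Total 3.

3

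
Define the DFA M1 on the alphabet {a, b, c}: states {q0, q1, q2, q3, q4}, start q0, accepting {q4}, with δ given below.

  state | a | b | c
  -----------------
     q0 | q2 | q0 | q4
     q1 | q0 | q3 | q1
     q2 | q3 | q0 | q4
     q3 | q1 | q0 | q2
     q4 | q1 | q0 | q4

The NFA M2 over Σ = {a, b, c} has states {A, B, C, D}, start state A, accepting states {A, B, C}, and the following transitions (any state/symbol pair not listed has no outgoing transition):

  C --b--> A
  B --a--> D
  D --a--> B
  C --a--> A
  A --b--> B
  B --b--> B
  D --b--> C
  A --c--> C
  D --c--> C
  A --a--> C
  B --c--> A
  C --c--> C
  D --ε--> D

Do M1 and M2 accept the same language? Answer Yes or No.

The empty string ε is accepted by M2 but rejected by M1.
So L(M1) ≠ L(M2).

No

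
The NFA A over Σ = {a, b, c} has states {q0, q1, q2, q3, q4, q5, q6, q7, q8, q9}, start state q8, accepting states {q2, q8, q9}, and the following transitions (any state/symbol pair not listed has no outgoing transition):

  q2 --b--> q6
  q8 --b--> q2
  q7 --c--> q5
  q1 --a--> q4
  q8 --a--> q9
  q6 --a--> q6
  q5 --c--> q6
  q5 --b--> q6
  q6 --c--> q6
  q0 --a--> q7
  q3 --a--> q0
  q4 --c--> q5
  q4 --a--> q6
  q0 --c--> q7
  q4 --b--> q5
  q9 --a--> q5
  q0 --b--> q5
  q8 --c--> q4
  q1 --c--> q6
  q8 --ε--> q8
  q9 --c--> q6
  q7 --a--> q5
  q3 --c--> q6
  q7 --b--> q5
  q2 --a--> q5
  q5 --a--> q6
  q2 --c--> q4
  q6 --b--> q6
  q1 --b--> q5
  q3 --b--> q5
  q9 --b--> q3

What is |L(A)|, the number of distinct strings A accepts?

3

The useful subgraph on states {q2, q8, q9} is acyclic, so L(A) is finite; the longest accepting path visits 2 useful states, giving maximum string length 1.
Counting accepting paths from q8 by length: 1 of length 0, 2 of length 1. Total 3.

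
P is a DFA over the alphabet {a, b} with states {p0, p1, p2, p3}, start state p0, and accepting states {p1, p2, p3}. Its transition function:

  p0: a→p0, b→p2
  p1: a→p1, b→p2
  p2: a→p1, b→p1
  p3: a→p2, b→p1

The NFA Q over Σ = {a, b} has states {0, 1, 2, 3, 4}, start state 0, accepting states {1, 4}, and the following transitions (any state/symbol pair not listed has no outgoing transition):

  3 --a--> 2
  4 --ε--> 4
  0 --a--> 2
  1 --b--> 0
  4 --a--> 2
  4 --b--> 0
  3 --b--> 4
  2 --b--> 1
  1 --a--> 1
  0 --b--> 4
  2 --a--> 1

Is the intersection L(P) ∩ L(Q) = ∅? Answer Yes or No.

No

The string b is accepted by both P and Q.
Hence L(P) ∩ L(Q) ≠ ∅.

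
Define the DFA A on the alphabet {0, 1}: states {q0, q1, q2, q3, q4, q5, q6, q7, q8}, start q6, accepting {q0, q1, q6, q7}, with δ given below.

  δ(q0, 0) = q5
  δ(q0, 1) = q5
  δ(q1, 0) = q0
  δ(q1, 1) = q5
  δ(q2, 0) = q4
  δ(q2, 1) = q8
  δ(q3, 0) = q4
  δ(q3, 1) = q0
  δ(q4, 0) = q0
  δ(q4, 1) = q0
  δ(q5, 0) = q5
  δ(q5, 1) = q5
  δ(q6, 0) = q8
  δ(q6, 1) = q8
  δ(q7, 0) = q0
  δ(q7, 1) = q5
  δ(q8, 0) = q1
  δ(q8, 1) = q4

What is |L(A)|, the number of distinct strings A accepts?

9

The useful subgraph on states {q0, q1, q4, q6, q8} is acyclic, so L(A) is finite; the longest accepting path visits 4 useful states, giving maximum string length 3.
Counting accepting paths from q6 by length: 1 of length 0, 2 of length 2, 6 of length 3. Total 9.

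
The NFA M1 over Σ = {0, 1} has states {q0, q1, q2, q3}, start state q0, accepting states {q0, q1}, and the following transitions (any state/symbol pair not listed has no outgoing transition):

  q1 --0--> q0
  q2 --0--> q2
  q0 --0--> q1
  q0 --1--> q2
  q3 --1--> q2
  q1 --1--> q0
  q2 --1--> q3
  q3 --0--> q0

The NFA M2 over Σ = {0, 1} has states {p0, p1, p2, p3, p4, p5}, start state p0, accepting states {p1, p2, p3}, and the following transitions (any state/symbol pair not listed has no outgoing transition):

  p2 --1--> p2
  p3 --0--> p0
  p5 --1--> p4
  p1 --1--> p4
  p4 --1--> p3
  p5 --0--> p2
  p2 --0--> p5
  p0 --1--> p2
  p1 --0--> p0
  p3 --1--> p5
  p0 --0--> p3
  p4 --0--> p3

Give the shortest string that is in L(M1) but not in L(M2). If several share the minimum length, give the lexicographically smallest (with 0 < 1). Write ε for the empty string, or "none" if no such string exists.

The empty string ε is accepted by M1 but not by M2.
Since ε is the unique shortest string, it is the required witness.

ε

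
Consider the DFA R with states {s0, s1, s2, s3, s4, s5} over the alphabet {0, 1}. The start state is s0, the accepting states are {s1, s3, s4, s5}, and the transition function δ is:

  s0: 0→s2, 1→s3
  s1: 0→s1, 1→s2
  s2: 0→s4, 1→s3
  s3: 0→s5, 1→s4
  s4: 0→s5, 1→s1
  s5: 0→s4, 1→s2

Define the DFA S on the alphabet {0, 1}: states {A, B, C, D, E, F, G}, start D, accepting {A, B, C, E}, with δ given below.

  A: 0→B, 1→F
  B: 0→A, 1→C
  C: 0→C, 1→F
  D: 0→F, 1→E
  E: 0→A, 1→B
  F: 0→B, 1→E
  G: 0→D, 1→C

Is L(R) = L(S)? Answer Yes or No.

Yes

Exploring the product automaton R × S from the start pair (s0, D), following both machines on each input symbol, reaches 6 state pairs: (s0, D), (s2, F), (s3, E), (s4, B), (s5, A), (s1, C).
R accepts in {s1, s3, s4, s5} and S accepts in {A, B, C, E}. In every reachable pair the two components are either both accepting — (s3, E), (s4, B), (s5, A), (s1, C) — or both non-accepting, so no string is accepted by exactly one of the machines: L(R) \ L(S) and L(S) \ L(R) are both empty.
Hence every string is accepted by R iff it is accepted by S, and the two languages coincide.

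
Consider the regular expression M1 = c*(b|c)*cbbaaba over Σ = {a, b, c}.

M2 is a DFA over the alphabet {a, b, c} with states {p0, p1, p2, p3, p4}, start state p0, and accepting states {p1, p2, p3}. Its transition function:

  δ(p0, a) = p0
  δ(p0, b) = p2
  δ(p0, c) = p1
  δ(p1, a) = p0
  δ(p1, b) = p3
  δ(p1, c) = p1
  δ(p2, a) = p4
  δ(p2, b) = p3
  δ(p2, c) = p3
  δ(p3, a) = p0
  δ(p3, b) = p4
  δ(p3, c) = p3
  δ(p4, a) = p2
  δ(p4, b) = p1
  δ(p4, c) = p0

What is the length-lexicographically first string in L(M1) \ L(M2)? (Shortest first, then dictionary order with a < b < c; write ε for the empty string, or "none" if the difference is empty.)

cbbaaba

The string cbbaaba is accepted by M1 but not by M2.
No shorter string lies in the difference, and cbbaaba is the lexicographically first length-7 string in L(M1) \ L(M2).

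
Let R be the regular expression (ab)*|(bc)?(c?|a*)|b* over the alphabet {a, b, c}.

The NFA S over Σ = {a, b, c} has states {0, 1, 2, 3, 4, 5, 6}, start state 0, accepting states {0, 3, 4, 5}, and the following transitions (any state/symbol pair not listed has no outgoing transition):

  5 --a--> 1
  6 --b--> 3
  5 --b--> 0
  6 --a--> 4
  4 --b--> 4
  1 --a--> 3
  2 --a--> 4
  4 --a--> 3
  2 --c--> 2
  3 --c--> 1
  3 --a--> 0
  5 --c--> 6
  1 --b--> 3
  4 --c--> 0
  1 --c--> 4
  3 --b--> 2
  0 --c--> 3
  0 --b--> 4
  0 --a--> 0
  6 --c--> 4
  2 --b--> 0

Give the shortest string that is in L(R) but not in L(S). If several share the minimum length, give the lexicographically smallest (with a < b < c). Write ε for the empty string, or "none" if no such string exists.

The string abab is accepted by R but not by S.
No shorter string lies in the difference, and abab is the lexicographically first length-4 string in L(R) \ L(S).

abab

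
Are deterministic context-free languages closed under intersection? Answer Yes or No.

DCFLs are closed under complement (normalise the DPDA to read all of its input, then flip the verdict). If they were also closed under intersection, De Morgan would make them closed under union; but {aⁿbⁿ : n≥0} and {aⁿb²ⁿ : n≥0} are DCFLs (push the a's; pop one per b, respectively one per two b's) whose union no deterministic PDA accepts: a DPDA for it would have a single run on aⁿb²ⁿ, accepting after the prefix aⁿbⁿ and accepting again after n more b's; an ordinary PDA that simulates it on a's and b's and, at any moment when it is accepting, may switch to reading only a fresh letter c while feeding each c to the simulation as a b, would accept aⁱbʲcᵏ (k≥1) exactly when both aⁱbʲ and aⁱbʲ⁺ᵏ are in the language, i.e. its language intersected with the regular set a*b*c⁺ would be exactly {aⁿbⁿcⁿ : n≥1} — impossible, since context-free languages are closed under intersection with regular sets and {aⁿbⁿcⁿ} is not context-free.

No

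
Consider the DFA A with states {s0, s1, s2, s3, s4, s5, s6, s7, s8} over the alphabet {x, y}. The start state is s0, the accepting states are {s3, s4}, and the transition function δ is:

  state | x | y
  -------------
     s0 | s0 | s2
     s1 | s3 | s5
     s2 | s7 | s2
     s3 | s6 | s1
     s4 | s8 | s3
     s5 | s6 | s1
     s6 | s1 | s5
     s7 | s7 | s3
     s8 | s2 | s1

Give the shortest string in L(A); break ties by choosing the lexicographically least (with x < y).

yxy

A breadth-first search from s0 reaches an accepting state first via the path s0 → s2 → s7 → s3 on input yxy.
No string of length < 3 is accepted (BFS exhausts all shorter strings without reaching an accepting state), and yxy is the lexicographically least accepting string of length 3.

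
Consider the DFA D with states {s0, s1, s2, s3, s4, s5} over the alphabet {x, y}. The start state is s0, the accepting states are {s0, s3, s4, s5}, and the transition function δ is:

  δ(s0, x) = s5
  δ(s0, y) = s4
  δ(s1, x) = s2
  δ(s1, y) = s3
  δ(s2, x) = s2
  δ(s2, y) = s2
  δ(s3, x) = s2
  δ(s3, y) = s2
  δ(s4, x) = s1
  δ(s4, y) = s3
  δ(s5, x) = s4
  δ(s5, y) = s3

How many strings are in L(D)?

9

The useful subgraph on states {s0, s1, s3, s4, s5} is acyclic, so L(D) is finite; the longest accepting path visits 5 useful states, giving maximum string length 4.
Counting accepting paths from s0 by length: 1 of length 0, 2 of length 1, 3 of length 2, 2 of length 3, 1 of length 4. Total 9.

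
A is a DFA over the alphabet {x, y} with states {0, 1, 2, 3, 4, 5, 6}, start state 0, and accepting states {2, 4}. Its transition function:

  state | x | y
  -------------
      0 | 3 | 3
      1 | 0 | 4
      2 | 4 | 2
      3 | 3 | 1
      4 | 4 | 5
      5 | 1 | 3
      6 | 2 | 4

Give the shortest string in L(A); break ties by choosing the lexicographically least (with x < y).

A breadth-first search from 0 reaches an accepting state first via the path 0 → 3 → 1 → 4 on input xyy.
No string of length < 3 is accepted (BFS exhausts all shorter strings without reaching an accepting state), and xyy is the lexicographically least accepting string of length 3.

xyy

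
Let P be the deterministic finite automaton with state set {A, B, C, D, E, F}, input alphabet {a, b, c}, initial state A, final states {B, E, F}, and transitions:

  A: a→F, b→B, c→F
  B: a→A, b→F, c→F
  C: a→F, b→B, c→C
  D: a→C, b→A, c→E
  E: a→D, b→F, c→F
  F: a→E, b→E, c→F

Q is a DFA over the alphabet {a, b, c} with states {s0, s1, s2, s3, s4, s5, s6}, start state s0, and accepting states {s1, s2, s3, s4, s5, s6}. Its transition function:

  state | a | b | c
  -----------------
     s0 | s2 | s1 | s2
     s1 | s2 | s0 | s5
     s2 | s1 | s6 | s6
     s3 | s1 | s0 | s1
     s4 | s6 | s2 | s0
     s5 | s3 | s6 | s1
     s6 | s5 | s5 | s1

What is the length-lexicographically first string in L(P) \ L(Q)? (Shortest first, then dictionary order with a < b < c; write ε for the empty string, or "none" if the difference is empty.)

bb

The string bb is accepted by P but not by Q.
No shorter string lies in the difference, and bb is the lexicographically first length-2 string in L(P) \ L(Q).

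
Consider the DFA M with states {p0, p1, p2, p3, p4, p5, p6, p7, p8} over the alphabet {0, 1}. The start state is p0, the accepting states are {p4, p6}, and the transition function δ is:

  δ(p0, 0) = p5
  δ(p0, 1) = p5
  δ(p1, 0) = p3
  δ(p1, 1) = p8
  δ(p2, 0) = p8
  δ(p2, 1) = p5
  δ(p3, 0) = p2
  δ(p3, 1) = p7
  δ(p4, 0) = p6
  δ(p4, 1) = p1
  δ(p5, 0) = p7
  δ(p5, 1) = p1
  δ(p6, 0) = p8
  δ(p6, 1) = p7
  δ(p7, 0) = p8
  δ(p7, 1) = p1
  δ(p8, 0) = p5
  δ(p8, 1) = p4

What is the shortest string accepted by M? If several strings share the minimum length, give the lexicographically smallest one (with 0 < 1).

A breadth-first search from p0 reaches an accepting state first via the path p0 → p5 → p7 → p8 → p4 on input 0001.
No string of length < 4 is accepted (BFS exhausts all shorter strings without reaching an accepting state), and 0001 is the lexicographically least accepting string of length 4.

0001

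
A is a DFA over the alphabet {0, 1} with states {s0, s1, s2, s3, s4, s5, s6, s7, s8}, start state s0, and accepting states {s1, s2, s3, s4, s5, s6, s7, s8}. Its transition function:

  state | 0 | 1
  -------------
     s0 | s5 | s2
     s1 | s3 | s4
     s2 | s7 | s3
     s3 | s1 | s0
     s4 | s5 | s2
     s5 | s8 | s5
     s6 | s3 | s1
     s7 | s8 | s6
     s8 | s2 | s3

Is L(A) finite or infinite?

State s0 is reachable from the start and can reach an accepting state, and it lies on the cycle s0 → s2 → s3 → s0.
Traversing that cycle any number of times yields accepted strings of unbounded length, so the language is infinite.

infinite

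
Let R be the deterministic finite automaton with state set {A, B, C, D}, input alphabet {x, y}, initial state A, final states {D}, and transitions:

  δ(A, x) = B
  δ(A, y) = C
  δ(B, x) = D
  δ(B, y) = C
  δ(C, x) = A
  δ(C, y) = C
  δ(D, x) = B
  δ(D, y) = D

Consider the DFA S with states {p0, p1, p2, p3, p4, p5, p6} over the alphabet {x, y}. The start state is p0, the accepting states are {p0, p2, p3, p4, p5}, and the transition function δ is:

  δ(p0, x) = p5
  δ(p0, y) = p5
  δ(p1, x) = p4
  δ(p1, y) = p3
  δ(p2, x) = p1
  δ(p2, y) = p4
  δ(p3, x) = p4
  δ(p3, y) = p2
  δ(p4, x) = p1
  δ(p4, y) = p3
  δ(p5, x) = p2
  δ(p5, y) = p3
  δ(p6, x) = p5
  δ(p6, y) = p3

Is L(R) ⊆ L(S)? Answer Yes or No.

The string xxyyxx is in L(R) but not in L(S).
So L(R) ⊄ L(S).

No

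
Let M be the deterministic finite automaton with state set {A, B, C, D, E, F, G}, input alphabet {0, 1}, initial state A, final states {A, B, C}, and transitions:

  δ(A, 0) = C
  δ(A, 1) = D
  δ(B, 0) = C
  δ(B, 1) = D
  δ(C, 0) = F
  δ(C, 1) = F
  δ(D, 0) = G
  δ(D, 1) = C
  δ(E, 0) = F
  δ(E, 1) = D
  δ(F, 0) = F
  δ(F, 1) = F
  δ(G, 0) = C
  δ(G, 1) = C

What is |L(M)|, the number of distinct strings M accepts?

5

The useful subgraph on states {A, C, D, G} is acyclic, so L(M) is finite; the longest accepting path visits 4 useful states, giving maximum string length 3.
Counting accepting paths from A by length: 1 of length 0, 1 of length 1, 1 of length 2, 2 of length 3. Total 5.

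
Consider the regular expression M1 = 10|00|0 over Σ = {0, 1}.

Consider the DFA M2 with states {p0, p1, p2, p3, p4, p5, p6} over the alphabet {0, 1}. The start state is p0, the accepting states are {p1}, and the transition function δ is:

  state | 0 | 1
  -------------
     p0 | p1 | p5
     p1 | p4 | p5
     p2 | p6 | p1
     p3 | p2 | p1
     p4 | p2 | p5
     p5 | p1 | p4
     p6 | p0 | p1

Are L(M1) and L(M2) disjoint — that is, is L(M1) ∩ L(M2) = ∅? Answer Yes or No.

No

The string 0 is accepted by both M1 and M2.
Hence L(M1) ∩ L(M2) ≠ ∅.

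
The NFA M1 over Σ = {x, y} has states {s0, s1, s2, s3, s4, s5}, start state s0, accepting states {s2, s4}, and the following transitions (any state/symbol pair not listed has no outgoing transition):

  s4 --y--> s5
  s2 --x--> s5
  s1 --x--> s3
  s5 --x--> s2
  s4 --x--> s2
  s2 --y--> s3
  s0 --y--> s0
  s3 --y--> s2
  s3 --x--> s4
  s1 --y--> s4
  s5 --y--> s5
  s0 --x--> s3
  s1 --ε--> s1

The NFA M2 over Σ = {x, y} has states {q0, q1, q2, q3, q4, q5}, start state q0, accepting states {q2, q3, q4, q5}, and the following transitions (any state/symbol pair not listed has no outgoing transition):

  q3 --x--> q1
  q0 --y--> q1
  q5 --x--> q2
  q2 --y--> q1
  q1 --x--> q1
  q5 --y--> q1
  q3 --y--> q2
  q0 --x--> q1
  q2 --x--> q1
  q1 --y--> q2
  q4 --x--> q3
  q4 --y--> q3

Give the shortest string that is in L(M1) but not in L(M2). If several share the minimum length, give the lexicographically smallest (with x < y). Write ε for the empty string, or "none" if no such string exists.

The string xx is accepted by M1 but not by M2.
No shorter string lies in the difference, and xx is the lexicographically first length-2 string in L(M1) \ L(M2).

xx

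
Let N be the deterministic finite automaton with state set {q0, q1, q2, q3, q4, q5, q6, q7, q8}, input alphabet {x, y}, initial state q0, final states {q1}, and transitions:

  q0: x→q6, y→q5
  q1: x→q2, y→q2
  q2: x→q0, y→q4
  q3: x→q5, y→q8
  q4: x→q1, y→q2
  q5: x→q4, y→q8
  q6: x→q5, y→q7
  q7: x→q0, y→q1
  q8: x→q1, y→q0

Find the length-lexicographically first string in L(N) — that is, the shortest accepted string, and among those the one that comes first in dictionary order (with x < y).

A breadth-first search from q0 reaches an accepting state first via the path q0 → q6 → q7 → q1 on input xyy.
No string of length < 3 is accepted (BFS exhausts all shorter strings without reaching an accepting state), and xyy is the lexicographically least accepting string of length 3.

xyy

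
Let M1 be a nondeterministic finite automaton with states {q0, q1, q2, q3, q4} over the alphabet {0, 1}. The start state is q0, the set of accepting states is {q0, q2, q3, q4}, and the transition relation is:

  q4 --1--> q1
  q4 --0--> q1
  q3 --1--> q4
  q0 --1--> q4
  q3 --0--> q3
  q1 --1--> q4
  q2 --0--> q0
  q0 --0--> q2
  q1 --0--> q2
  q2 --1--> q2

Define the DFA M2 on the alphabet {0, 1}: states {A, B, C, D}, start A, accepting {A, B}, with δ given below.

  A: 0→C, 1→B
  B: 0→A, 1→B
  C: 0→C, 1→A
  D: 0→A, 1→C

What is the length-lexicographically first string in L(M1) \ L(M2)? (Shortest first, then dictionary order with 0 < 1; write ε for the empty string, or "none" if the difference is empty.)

0

The string 0 is accepted by M1 but not by M2.
No shorter string lies in the difference, and 0 is the lexicographically first length-1 string in L(M1) \ L(M2).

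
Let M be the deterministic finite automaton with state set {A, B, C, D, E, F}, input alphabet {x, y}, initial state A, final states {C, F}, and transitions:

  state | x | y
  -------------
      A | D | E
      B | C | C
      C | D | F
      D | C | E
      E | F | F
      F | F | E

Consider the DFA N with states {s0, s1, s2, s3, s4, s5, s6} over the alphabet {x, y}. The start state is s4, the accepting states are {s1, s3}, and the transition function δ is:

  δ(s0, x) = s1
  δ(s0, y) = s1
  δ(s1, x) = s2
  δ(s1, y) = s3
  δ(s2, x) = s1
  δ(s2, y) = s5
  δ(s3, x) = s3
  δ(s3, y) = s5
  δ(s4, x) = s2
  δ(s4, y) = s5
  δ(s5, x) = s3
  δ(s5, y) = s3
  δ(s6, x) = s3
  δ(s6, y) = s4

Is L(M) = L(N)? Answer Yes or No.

Yes

Exploring the product automaton M × N from the start pair (A, s4), following both machines on each input symbol, reaches 5 state pairs: (A, s4), (D, s2), (E, s5), (C, s1), (F, s3).
M accepts in {C, F} and N accepts in {s1, s3}. In every reachable pair the two components are either both accepting — (C, s1), (F, s3) — or both non-accepting, so no string is accepted by exactly one of the machines: L(M) \ L(N) and L(N) \ L(M) are both empty.
Hence every string is accepted by M iff it is accepted by N, and the two languages coincide.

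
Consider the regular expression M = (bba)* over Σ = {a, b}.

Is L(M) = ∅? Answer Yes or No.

No

The empty string ε matches the expression, so it belongs to L(M).
Since L(M) contains at least one string, it is not empty.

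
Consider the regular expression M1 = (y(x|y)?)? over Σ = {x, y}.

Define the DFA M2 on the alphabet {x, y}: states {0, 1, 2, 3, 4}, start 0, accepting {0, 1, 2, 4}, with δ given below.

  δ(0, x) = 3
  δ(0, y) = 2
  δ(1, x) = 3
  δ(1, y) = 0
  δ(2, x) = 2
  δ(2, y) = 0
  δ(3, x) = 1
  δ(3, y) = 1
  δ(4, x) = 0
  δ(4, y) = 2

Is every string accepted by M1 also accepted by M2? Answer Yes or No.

Yes

Converting the expression M1 to a DFA (subset construction, then merging equivalent states) gives the minimal DFA with states {r0, r1, r2, r3}, start state r0, accepting states {r0, r2, r3} and transitions r0: x→r1, y→r2; r1: x→r1, y→r1; r2: x→r3, y→r3; r3: x→r1, y→r1.
Exploring the product automaton M1 × M2 from the start pair (r0, 0), following both machines on each input symbol, reaches 8 state pairs: (r0, 0), (r1, 3), (r2, 2), (r1, 1), (r3, 2), (r3, 0), (r1, 0), (r1, 2).
M1 accepts in {r0, r2, r3} and M2 accepts in {0, 1, 2, 4}. The reachable pairs whose M1-component is accepting are (r0, 0), (r2, 2), (r3, 2), (r3, 0); in each of them the M2-component is accepting too, so the product for L(M1) \ L(M2) (M1-component accepting, M2-component rejecting) has no reachable accepting pair and the difference is empty.
Hence every string in L(M1) is also in L(M2).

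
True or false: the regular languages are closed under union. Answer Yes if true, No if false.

Yes

Given DFAs for L₁ and L₂, run them in parallel: the product automaton on Q₁ × Q₂ that accepts when either component is accepting recognises L₁ ∪ L₂ (equivalently, R₁ | R₂ is a regular expression for it).
So the regular languages are closed under union.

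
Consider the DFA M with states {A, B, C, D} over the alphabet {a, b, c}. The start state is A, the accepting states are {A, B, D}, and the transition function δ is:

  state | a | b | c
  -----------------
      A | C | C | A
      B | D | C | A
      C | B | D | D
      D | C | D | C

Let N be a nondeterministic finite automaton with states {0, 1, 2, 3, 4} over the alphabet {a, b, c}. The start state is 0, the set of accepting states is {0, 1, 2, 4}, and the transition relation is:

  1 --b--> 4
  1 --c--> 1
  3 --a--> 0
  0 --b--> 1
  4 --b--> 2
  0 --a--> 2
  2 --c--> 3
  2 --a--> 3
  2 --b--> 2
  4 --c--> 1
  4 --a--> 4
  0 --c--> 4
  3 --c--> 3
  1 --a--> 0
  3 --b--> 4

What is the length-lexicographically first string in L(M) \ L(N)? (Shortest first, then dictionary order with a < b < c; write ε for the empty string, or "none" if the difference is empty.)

The string aa is accepted by M but not by N.
No shorter string lies in the difference, and aa is the lexicographically first length-2 string in L(M) \ L(N).

aa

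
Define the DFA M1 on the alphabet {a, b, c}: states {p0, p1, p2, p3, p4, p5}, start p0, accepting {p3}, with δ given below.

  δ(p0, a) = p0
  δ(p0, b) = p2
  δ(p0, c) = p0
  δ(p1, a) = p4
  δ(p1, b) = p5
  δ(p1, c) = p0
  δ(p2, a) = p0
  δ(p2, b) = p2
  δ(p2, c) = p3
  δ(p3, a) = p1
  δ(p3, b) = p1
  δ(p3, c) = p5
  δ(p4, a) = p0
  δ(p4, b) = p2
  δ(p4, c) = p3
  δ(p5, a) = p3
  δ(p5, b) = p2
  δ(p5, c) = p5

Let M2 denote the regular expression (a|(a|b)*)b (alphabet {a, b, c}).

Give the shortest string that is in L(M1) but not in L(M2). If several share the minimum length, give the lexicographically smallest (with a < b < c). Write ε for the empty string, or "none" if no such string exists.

The string bc is accepted by M1 but not by M2.
No shorter string lies in the difference, and bc is the lexicographically first length-2 string in L(M1) \ L(M2).

bc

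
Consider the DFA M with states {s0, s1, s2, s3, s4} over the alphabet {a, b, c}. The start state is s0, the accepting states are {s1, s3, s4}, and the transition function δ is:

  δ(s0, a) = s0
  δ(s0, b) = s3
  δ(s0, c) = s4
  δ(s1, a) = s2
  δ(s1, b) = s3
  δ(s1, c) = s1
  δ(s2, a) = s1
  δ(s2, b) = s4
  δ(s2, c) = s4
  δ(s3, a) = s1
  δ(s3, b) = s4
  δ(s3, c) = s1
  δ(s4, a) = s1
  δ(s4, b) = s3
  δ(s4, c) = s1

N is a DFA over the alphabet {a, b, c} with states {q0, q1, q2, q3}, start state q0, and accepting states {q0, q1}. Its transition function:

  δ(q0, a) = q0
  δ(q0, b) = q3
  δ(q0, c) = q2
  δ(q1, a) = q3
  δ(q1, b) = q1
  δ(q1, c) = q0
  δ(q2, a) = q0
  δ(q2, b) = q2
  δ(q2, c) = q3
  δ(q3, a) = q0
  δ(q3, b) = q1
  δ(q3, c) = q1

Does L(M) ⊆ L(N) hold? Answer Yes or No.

No

The string b is in L(M) but not in L(N).
So L(M) ⊄ L(N).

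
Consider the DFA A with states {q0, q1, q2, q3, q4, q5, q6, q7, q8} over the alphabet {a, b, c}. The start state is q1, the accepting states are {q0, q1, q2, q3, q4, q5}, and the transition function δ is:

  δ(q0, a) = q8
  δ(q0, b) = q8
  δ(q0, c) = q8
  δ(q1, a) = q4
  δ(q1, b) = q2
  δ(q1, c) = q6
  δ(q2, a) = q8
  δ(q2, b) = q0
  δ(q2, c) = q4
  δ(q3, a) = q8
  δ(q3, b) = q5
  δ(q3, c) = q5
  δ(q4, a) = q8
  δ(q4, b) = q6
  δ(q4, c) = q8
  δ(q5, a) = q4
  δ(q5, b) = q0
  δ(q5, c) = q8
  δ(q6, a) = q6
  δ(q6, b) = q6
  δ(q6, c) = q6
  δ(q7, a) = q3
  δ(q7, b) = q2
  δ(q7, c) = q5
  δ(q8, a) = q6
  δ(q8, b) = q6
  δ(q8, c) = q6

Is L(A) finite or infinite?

The useful states (reachable from q1 and able to reach an accepting state) are {q0, q1, q2, q4}.
Restricted to these states the transition graph has no cycle, so every accepting path has bounded length and L is finite.

finite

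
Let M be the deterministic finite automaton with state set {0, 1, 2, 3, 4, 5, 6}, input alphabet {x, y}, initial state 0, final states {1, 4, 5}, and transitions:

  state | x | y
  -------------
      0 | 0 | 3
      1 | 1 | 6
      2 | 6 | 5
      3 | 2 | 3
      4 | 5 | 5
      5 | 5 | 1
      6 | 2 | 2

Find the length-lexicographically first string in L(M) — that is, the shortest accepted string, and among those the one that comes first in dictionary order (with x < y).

A breadth-first search from 0 reaches an accepting state first via the path 0 → 3 → 2 → 5 on input yxy.
No string of length < 3 is accepted (BFS exhausts all shorter strings without reaching an accepting state), and yxy is the lexicographically least accepting string of length 3.

yxy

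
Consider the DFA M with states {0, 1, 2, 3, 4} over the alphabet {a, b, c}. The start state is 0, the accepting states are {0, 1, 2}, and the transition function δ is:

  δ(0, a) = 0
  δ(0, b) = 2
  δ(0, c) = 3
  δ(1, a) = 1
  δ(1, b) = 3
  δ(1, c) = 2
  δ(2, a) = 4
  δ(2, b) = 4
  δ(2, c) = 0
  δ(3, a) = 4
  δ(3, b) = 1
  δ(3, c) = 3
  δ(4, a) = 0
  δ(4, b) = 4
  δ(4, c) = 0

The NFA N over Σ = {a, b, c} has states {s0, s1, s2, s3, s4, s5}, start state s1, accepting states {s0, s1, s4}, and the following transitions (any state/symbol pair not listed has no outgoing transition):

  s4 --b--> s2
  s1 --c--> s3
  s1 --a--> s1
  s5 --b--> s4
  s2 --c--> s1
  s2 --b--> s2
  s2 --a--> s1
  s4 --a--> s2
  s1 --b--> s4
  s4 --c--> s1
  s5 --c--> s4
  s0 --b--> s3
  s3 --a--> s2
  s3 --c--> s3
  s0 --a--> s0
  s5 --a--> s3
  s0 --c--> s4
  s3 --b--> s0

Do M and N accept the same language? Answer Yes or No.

Exploring the product automaton M × N from the start pair (0, s1), following both machines on each input symbol, reaches 5 state pairs: (0, s1), (2, s4), (3, s3), (4, s2), (1, s0).
M accepts in {0, 1, 2} and N accepts in {s0, s1, s4}. In every reachable pair the two components are either both accepting — (0, s1), (2, s4), (1, s0) — or both non-accepting, so no string is accepted by exactly one of the machines: L(M) \ L(N) and L(N) \ L(M) are both empty.
Hence every string is accepted by M iff it is accepted by N, and the two languages coincide.

Yes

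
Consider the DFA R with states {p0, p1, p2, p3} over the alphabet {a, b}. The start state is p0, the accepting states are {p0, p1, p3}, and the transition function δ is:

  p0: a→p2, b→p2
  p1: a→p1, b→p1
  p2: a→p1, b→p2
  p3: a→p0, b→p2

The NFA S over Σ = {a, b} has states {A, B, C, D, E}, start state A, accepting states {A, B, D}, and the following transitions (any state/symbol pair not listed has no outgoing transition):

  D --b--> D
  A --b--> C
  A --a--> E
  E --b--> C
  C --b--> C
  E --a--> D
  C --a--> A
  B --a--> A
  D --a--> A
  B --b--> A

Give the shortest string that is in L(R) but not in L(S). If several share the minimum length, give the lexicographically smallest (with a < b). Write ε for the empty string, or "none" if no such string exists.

The string baa is accepted by R but not by S.
No shorter string lies in the difference, and baa is the lexicographically first length-3 string in L(R) \ L(S).

baa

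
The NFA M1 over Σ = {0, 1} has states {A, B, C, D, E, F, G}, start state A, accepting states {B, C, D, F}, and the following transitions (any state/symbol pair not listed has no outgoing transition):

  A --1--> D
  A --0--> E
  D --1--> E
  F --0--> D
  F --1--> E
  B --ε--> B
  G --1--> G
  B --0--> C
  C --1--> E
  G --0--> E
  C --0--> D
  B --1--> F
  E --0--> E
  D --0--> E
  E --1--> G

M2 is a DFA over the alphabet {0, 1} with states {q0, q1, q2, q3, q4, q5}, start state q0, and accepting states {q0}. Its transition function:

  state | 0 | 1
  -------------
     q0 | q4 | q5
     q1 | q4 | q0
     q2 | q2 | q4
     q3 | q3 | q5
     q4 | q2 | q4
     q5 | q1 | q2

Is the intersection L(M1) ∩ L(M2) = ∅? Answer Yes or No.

Yes

Exploring the product automaton M1 × M2 from the start pair (A, q0), following both machines on each input symbol, reaches 9 state pairs: (A, q0), (E, q4), (D, q5), (E, q2), (G, q4), (E, q1), (G, q0), (G, q5), (G, q2).
M1 accepts in {B, C, D, F} and M2 accepts in {q0}; no reachable pair has both components accepting, so no string drives both machines to acceptance simultaneously and L(M1) ∩ L(M2) = ∅.
So no string is accepted by both, and the intersection is empty.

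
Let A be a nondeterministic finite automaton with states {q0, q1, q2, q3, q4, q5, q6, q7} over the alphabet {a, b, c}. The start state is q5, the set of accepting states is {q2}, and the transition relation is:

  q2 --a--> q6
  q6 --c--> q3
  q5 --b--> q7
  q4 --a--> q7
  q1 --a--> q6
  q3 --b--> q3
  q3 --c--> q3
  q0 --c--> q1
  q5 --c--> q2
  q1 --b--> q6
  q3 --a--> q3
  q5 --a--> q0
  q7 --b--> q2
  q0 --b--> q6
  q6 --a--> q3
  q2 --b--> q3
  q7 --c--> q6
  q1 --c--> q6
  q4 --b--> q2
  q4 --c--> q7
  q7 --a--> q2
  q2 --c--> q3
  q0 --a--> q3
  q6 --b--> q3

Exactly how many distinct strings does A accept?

3

The useful subgraph on states {q2, q5, q7} is acyclic, so L(A) is finite; the longest accepting path visits 3 useful states, giving maximum string length 2.
Counting accepting paths from q5 by length: 1 of length 1, 2 of length 2. Total 3.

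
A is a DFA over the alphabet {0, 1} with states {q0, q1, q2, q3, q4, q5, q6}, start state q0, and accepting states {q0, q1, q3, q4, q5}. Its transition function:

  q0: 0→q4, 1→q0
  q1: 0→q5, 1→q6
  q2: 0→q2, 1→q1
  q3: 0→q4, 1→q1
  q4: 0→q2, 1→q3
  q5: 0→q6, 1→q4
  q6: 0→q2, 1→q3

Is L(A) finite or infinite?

infinite

State q0 is reachable from the start and can reach an accepting state, and it lies on the cycle q0 → q0.
Traversing that cycle any number of times yields accepted strings of unbounded length, so the language is infinite.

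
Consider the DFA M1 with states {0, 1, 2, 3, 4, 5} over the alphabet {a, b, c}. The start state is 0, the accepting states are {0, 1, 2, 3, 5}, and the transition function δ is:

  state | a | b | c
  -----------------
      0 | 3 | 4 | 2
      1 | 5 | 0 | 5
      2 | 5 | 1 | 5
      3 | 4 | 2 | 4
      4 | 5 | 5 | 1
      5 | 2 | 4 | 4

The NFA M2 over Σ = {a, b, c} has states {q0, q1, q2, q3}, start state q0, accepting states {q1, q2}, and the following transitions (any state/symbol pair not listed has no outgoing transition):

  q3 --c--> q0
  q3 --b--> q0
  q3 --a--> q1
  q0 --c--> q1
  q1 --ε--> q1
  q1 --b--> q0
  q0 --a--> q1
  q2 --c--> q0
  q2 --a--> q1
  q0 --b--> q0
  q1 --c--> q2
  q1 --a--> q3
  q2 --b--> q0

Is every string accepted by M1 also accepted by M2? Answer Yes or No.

The empty string ε is in L(M1) but not in L(M2).
So L(M1) ⊄ L(M2).

No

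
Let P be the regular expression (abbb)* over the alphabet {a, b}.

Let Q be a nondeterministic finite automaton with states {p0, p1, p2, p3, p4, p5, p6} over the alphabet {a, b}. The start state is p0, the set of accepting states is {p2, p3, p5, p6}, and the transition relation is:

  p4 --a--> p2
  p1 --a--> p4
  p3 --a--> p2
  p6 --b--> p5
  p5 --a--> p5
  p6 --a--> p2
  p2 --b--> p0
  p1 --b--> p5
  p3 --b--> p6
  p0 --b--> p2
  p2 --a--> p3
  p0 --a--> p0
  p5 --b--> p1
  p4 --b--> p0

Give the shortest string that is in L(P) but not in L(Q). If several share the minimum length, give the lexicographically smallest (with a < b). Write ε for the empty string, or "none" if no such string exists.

The empty string ε is accepted by P but not by Q.
Since ε is the unique shortest string, it is the required witness.

ε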